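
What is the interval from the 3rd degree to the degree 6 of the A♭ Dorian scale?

augmented 4th

Spelling the A♭ Dorian scale: A♭ B♭ C♭ D♭ E♭ F G♭.
3rd degree = C♭; scale degree 6 = F.
4 letter names make it a fourth; at 6 semitones (a half step wider than perfect) the quality is augmented.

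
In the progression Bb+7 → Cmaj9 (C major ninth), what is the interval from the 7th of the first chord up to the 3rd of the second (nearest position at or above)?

The 7th of Bb+7 is Ab; the 3rd of Cmaj9 (C major ninth) is E.
5 letter names make it a fifth; at 8 semitones (a half step wider than perfect) the quality is augmented.

augmented 5th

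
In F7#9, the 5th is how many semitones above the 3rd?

3

F7#9 (F dominant seventh sharp nine) is spelled F–A–C–Eb–G#.
A to C is a minor third: 3 semitones.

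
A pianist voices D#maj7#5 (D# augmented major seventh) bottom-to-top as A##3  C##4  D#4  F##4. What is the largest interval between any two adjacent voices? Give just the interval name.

Adjacent intervals: A##3→C##4 = minor third; C##4→D#4 = minor second; D#4→F##4 = major third.
The largest is D#4 to F##4, a major third (4 semitones).

major third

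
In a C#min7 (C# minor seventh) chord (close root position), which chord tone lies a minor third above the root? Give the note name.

C#-7 is spelled C#, E, G#, B.
The root is C#. A minor third above C# is E.
E is the chord's 3rd.

E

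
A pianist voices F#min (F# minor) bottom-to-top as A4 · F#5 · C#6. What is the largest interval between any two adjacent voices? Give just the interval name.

major sixth

Adjacent intervals: A4→F#5 = major sixth; F#5→C#6 = perfect fifth.
The largest is A4 to F#5, a major sixth (9 semitones).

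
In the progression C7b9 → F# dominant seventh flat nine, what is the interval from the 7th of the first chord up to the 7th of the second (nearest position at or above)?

augmented fourth

C7b9 has Bb as its 7th, and F# dominant seventh flat nine has E as its 7th.
From Bb to E: 6 semitones over a fourth = augmented.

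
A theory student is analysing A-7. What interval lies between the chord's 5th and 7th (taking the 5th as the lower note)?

minor third

Amin7 (A minor seventh) is spelled A C E G.
The 5th is E and the 7th is G.
From E to G: 3 semitones over a third = minor.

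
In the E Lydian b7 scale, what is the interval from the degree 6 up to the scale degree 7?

minor 2nd

Spelling the E Lydian b7 scale: E F# G# A# B C# D.
That puts C# below D.
2 letter names make it a second; at 1 semitone (a half step narrower than major) the quality is minor.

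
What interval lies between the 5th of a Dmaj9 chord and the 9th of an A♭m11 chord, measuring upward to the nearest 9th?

minor 2nd

The 5th of Dmaj9 is A; the 9th of A♭m11 is B♭.
From A to B♭: 1 semitone over a second = minor.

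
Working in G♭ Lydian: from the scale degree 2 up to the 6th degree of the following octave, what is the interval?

perfect 12th

Spelling G♭ Lydian: G♭ A♭ B♭ C D♭ E♭ F.
Scale degree 2 = A♭; scale degree 6 (up an octave) = E♭.
Counting 12 letters and 19 half steps from A♭ gives a perfect twelfth.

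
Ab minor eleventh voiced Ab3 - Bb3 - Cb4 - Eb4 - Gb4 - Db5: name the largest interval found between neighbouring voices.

Adjacent intervals: Ab3→Bb3 = major second; Bb3→Cb4 = minor second; Cb4→Eb4 = major third; Eb4→Gb4 = minor third; Gb4→Db5 = perfect fifth.
The largest is Gb4 to Db5, a perfect fifth (7 semitones).

perfect 5th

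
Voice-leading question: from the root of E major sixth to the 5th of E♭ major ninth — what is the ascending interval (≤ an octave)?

E major sixth has E as its root, and E♭ major ninth has B♭ as its 5th.
E up to B♭ is 6 semitones, a half step narrower than a perfect fifth, so the interval is diminished.

diminished fifth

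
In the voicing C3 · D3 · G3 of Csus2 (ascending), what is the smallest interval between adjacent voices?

Adjacent intervals: C3→D3 = major second; D3→G3 = perfect fourth.
The smallest is C3 to D3, a major second (2 semitones).

major second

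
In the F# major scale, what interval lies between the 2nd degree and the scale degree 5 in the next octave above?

Spelling the F# major scale: F# G# A# B C# D# E#.
2nd degree = G#; degree 5 (up an octave) = C#.
Counting 11 letters and 17 half steps from G# gives a perfect eleventh.

perfect eleventh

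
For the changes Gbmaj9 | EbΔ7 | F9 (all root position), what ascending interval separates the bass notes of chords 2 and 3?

The roots are Eb and F.
Counting 2 letters and 2 half steps from Eb gives a major second.

M2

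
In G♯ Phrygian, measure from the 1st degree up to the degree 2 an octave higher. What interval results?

minor 9th

The scale runs G♯ A B C♯ D♯ E F♯.
1st degree = G♯; 2nd scale degree (up an octave) = A.
From G♯ to A: 13 semitones over a ninth = minor.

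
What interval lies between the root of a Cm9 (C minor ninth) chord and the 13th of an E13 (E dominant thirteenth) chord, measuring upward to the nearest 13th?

augmented 1st

Cm9 (C minor ninth) has C as its root, and E13 (E dominant thirteenth) has C# as its 13th.
From C to C#: 1 semitone over a unison = augmented.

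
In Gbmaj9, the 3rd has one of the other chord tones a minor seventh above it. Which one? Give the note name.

Ab

Gbmaj9 is spelled Gb Bb Db F Ab.
The 3rd is Bb. A minor seventh above Bb is Ab.
Ab is the chord's 9th.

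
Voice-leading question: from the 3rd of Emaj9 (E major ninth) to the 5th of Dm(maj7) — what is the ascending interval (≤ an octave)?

The 3rd of Emaj9 (E major ninth) is G♯; the 5th of Dm(maj7) is A.
G♯ up to A is 1 semitone, a half step narrower than a major second, so the interval is minor.

minor second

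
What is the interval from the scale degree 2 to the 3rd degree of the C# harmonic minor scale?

Spelling the C# harmonic minor scale: C# D# E F# G# A B#.
That puts D# below E.
2 letter names make it a second; at 1 semitone (a half step narrower than major) the quality is minor.

minor second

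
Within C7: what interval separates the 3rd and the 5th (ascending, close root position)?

minor 3rd

C7: C-E-G-B♭.
3rd = E; 5th = G.
3 letter names make it a third; at 3 semitones (a half step narrower than major) the quality is minor.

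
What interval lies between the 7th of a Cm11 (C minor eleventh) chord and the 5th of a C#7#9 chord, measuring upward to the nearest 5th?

Cm11 (C minor eleventh) has Bb as its 7th, and C#7#9 has G# as its 5th.
6 letter names make it a sixth; at 10 semitones (a half step wider than major) the quality is augmented.

augmented sixth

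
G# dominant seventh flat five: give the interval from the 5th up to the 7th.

major third

G#7b5 (G# dominant seventh flat five): G#–B#–D–F#.
So we need the interval from D up to F#.
Counting 3 letters and 4 half steps from D gives a major third.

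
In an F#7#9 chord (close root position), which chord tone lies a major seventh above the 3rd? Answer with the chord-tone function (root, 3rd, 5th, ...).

The chord tones of F# dominant seventh sharp nine are F#, A#, C#, E, G##.
The 3rd is A#. A major seventh above A# is G##.
G## is the chord's 9th.

9th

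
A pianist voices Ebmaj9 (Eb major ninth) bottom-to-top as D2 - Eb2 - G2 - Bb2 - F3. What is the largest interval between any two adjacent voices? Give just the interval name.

perfect 5th

Adjacent intervals: D2→Eb2 = minor second; Eb2→G2 = major third; G2→Bb2 = minor third; Bb2→F3 = perfect fifth.
The largest is Bb2 to F3, a perfect fifth (7 semitones).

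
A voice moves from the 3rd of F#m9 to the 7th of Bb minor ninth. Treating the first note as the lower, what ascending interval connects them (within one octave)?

diminished octave

The 3rd of F#m9 is A; the 7th of Bb minor ninth is Ab.
8 letter names make it an octave; at 11 semitones (a half step narrower than perfect) the quality is diminished.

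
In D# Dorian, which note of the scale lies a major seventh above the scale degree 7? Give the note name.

B#

The scale is D# E# F# G# A# B# C#.
The scale degree 7 is C#; a major seventh above that is B# — scale degree 6.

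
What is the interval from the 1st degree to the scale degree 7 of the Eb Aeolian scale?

minor seventh

Eb natural minor: Eb F Gb Ab Bb Cb Db.
That puts Eb below Db.
From Eb to Db: 10 semitones over a seventh = minor.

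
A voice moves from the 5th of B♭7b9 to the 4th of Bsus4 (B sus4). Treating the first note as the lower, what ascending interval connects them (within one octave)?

major 7th

B♭7b9 has F as its 5th, and Bsus4 (B sus4) has E as its 4th.
F up to E spans 7 letter names and 11 semitones — a major seventh.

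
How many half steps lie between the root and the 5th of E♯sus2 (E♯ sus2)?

7

E♯sus2: E♯ F𝄪 B♯.
E♯ to B♯ is a perfect fifth: 7 semitones.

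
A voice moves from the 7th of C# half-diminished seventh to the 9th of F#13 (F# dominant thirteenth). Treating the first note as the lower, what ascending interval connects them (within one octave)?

major sixth

C# half-diminished seventh has B as its 7th, and F#13 (F# dominant thirteenth) has G# as its 9th.
B up to G# spans 6 letter names and 9 semitones — a major sixth.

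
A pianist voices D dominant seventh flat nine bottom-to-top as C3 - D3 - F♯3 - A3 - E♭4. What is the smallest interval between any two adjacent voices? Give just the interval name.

Adjacent intervals: C3→D3 = major second; D3→F♯3 = major third; F♯3→A3 = minor third; A3→E♭4 = diminished fifth.
The smallest is C3 to D3, a major second (2 semitones).

major second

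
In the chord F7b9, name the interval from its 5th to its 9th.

F7b9 is spelled F, A, C, E♭, G♭.
5th = C; 9th = G♭.
From C to G♭: 6 semitones over a fifth = diminished.

diminished fifth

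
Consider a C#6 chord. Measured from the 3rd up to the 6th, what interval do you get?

C# major sixth is spelled C#-E#-G#-A#.
So we need the interval from E# up to A#.
Counting 4 letters and 5 half steps from E# gives a perfect fourth.

perfect fourth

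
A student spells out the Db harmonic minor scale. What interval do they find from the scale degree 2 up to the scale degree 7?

Spelling the Db harmonic minor scale: Db Eb Fb Gb Ab Bbb C.
Scale degree 2 = Eb; degree 7 = C.
Counting 6 letters and 9 half steps from Eb gives a major sixth.

major sixth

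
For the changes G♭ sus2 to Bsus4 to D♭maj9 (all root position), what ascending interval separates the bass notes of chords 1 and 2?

augmented third

The roots are G♭ and B.
G♭ up to B is 5 semitones, a half step wider than a major third, so the interval is augmented.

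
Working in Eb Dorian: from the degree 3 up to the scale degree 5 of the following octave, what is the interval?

Eb dorian: Eb F Gb Ab Bb C Db.
That puts Gb below Bb.
Counting 10 letters and 16 half steps from Gb gives a major tenth.

major 10th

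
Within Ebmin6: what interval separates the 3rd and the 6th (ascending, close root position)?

Spelling the chord: Eb-Gb-Bb-C.
3rd = Gb; 6th = C.
4 letter names make it a fourth; at 6 semitones (a half step wider than perfect) the quality is augmented.

augmented fourth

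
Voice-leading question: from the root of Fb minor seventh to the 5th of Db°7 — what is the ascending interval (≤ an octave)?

Fb minor seventh has Fb as its root, and Db°7 has Abb as its 5th.
3 letter names make it a third; at 3 semitones (a half step narrower than major) the quality is minor.

minor third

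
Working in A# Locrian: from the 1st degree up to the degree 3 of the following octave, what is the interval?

A# locrian: A# B C# D# E F# G#.
1st degree = A#; 3rd scale degree (up an octave) = C#.
From A# to C#: 15 semitones over a tenth = minor.

minor tenth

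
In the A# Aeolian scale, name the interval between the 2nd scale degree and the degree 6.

Spelling the A# Aeolian scale: A# B# C# D# E# F# G#.
The 2nd scale degree is B# and the 6th scale degree is F#.
5 letter names make it a fifth; at 6 semitones (a half step narrower than perfect) the quality is diminished.

diminished fifth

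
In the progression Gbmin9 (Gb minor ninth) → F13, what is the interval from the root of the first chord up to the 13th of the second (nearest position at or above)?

Gbmin9 (Gb minor ninth) has Gb as its root, and F13 has D as its 13th.
5 letter names make it a fifth; at 8 semitones (a half step wider than perfect) the quality is augmented.

A5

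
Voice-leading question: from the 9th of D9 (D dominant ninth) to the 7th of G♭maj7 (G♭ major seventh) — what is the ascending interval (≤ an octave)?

The 9th of D9 (D dominant ninth) is E; the 7th of G♭maj7 (G♭ major seventh) is F.
E up to F is 1 semitone, a half step narrower than a major second, so the interval is minor.

minor second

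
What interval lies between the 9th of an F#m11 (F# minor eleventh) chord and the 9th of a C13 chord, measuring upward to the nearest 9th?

diminished fifth

F#m11 (F# minor eleventh) has G# as its 9th, and C13 has D as its 9th.
G# up to D is 6 semitones, a half step narrower than a perfect fifth, so the interval is diminished.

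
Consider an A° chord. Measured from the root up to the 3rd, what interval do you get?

minor 3rd

The chord tones of Adim (A diminished) are A C E♭.
That puts A below C.
From A to C: 3 semitones over a third = minor.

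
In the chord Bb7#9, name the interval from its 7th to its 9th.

augmented third

Spelling the chord: Bb, D, F, Ab, C#.
7th = Ab; 9th = C#.
From Ab to C#: 5 semitones over a third = augmented.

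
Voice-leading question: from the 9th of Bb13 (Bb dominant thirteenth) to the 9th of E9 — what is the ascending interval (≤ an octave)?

Bb13 (Bb dominant thirteenth) has C as its 9th, and E9 has F# as its 9th.
4 letter names make it a fourth; at 6 semitones (a half step wider than perfect) the quality is augmented.

A4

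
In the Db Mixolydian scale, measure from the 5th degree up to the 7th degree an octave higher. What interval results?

minor 10th

The scale runs Db Eb F Gb Ab Bb Cb.
So we need the interval from Ab up to Cb.
From Ab to Cb: 15 semitones over a tenth = minor.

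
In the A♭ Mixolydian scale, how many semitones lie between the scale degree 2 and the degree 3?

The scale is A♭ B♭ C D♭ E♭ F G♭.
B♭ up to C is a major second — 2 semitones.

2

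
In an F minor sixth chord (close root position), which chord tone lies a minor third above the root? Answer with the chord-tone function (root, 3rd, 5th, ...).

3rd

F minor sixth is spelled F Ab C D.
The root is F. A minor third above F is Ab.
Ab is the chord's 3rd.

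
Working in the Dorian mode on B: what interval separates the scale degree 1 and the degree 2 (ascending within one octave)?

major 2nd

B dorian: B C# D E F# G# A.
The scale degree 1 is B and the 2nd degree is C#.
From B to C# is 2 semitones, exactly the major second.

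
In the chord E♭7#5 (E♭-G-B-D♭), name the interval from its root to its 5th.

A5

The root is E♭ and the 5th is B.
E♭ up to B is 8 semitones, a half step wider than a perfect fifth, so the interval is augmented.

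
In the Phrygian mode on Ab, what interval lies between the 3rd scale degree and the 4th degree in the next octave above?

The scale runs Ab Bbb Cb Db Eb Fb Gb.
3rd scale degree = Cb; degree 4 (up an octave) = Db.
Counting 9 letters and 14 half steps from Cb gives a major ninth.

M9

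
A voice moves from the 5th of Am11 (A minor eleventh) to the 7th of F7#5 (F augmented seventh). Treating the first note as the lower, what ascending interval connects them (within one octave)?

Am11 (A minor eleventh) has E as its 5th, and F7#5 (F augmented seventh) has Eb as its 7th.
E up to Eb is 11 semitones, a half step narrower than a perfect octave, so the interval is diminished.

diminished octave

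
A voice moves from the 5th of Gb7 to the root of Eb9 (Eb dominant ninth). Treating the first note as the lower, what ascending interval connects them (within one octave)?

Gb7 has Db as its 5th, and Eb9 (Eb dominant ninth) has Eb as its root.
Counting 2 letters and 2 half steps from Db gives a major second.

major 2nd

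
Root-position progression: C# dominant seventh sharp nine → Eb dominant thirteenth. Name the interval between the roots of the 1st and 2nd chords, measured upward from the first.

diminished 3rd

The roots are C# and Eb.
3 letter names make it a third; at 2 semitones (a whole step narrower than major) the quality is diminished.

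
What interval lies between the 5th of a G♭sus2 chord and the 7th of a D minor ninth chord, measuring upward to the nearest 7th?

M7

The 5th of G♭sus2 is D♭; the 7th of D minor ninth is C.
From D♭ to C is 11 semitones, exactly the major seventh.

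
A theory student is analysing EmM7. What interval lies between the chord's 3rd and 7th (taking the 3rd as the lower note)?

Spelling the chord: E, G, B, D#.
The 3rd is G and the 7th is D#.
5 letter names make it a fifth; at 8 semitones (a half step wider than perfect) the quality is augmented.

augmented fifth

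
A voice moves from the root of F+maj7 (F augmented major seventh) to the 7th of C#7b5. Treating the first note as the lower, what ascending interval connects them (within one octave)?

The root of F+maj7 (F augmented major seventh) is F; the 7th of C#7b5 is B.
4 letter names make it a fourth; at 6 semitones (a half step wider than perfect) the quality is augmented.

augmented 4th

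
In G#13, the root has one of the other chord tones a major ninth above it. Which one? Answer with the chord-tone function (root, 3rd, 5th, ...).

G#13 is spelled G#–B#–D#–F#–A#–E#.
The root is G#. A major ninth above G# is A#.
A# is the chord's 9th.

9th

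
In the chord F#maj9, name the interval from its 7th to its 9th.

minor third

Spelling the chord: F# A# C# E# G#.
7th = E#; 9th = G#.
E# up to G# is 3 semitones, a half step narrower than a major third, so the interval is minor.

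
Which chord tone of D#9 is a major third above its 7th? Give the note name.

The chord tones of D#9 are D# F## A# C# E#.
The 7th is C#. A major third above C# is E#.
E# is the chord's 9th.

E#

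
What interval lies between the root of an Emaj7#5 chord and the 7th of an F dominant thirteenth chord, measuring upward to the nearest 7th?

diminished octave

The root of Emaj7#5 is E; the 7th of F dominant thirteenth is E♭.
E up to E♭ is 11 semitones, a half step narrower than a perfect octave, so the interval is diminished.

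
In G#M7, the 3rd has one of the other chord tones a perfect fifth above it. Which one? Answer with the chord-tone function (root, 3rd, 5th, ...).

G#Δ7 is spelled G#-B#-D#-F##.
The 3rd is B#. A perfect fifth above B# is F##.
F## is the chord's 7th.

7th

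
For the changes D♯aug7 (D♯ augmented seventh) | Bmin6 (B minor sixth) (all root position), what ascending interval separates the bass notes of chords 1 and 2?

minor sixth

The roots are D♯ and B.
D♯ up to B is 8 semitones, a half step narrower than a major sixth, so the interval is minor.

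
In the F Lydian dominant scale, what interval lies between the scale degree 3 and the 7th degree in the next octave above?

The scale runs F G A B C D E♭.
The scale degree 3 is A and the 7th degree (up an octave) is E♭.
A up to E♭ is 18 semitones, a half step narrower than a perfect twelfth, so the interval is diminished.

diminished twelfth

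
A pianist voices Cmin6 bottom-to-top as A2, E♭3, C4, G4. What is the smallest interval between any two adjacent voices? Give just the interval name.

diminished fifth

Adjacent intervals: A2→E♭3 = diminished fifth; E♭3→C4 = major sixth; C4→G4 = perfect fifth.
The smallest is A2 to E♭3, a diminished fifth (6 semitones).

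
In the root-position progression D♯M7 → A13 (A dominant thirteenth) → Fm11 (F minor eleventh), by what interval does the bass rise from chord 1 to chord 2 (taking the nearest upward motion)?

diminished fifth

The roots are D♯ and A.
D♯ up to A is 6 semitones, a half step narrower than a perfect fifth, so the interval is diminished.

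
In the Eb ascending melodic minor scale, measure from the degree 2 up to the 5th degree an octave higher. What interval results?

perfect 11th

The scale runs Eb F Gb Ab Bb C D.
That puts F below Bb.
From F to Bb is 17 semitones, exactly the perfect eleventh.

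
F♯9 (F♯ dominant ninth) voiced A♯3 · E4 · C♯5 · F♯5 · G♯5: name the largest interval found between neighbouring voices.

Adjacent intervals: A♯3→E4 = diminished fifth; E4→C♯5 = major sixth; C♯5→F♯5 = perfect fourth; F♯5→G♯5 = major second.
The largest is E4 to C♯5, a major sixth (9 semitones).

major 6th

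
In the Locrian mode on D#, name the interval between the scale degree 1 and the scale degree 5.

The scale runs D# E F# G# A B C#.
Scale degree 1 = D#; 5th degree = A.
D# up to A is 6 semitones, a half step narrower than a perfect fifth, so the interval is diminished.

diminished fifth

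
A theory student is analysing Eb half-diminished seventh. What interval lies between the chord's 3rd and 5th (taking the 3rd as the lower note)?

Ebø is spelled Eb, Gb, Bbb, Db.
The 3rd is Gb and the 5th is Bbb.
From Gb to Bbb: 3 semitones over a third = minor.

m3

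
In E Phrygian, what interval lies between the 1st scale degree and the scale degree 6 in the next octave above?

m13

Spelling E Phrygian: E F G A B C D.
The 1st scale degree is E and the 6th degree (up an octave) is C.
E up to C is 20 semitones, a half step narrower than a major thirteenth, so the interval is minor.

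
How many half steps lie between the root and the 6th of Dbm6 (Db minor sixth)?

9

Spelling the chord: Db Fb Ab Bb.
Db to Bb is a major sixth: 9 semitones.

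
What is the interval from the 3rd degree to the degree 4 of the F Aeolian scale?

M2

Spelling the F Aeolian scale: F G Ab Bb C Db Eb.
So we need the interval from Ab up to Bb.
Ab up to Bb spans 2 letter names and 2 semitones — a major second.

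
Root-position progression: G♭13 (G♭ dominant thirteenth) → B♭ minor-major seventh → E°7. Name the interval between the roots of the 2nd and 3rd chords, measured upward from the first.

The roots are B♭ and E.
B♭ up to E is 6 semitones, a half step wider than a perfect fourth, so the interval is augmented.

augmented 4th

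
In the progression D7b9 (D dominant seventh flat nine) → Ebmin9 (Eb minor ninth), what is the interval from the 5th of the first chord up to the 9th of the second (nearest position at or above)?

D7b9 (D dominant seventh flat nine) has A as its 5th, and Ebmin9 (Eb minor ninth) has F as its 9th.
A up to F is 8 semitones, a half step narrower than a major sixth, so the interval is minor.

minor sixth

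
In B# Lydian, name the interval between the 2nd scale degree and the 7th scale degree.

B# lydian: B# C## D## E## F## G## A##.
2nd scale degree = C##; scale degree 7 = A##.
From C## to A## is 9 semitones, exactly the major sixth.

major 6th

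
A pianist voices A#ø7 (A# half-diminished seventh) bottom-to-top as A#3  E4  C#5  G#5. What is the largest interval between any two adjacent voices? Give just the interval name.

major sixth

Adjacent intervals: A#3→E4 = diminished fifth; E4→C#5 = major sixth; C#5→G#5 = perfect fifth.
The largest is E4 to C#5, a major sixth (9 semitones).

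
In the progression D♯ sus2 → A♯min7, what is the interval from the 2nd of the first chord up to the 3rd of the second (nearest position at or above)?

The 2nd of D♯ sus2 is E♯; the 3rd of A♯min7 is C♯.
E♯ up to C♯ is 8 semitones, a half step narrower than a major sixth, so the interval is minor.

m6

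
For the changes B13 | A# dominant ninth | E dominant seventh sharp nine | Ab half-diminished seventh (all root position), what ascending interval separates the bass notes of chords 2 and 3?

The roots are A# and E.
5 letter names make it a fifth; at 6 semitones (a half step narrower than perfect) the quality is diminished.

d5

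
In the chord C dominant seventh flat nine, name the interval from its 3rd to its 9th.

C7b9: C–E–G–Bb–Db.
That puts E below Db.
From E to Db: 9 semitones over a seventh = diminished.

diminished seventh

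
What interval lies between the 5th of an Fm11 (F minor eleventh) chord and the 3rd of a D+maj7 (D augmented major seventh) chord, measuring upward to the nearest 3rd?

augmented fourth

Fm11 (F minor eleventh) has C as its 5th, and D+maj7 (D augmented major seventh) has F♯ as its 3rd.
From C to F♯: 6 semitones over a fourth = augmented.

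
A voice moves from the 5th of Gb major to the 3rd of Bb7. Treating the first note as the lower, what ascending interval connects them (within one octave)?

Gb major has Db as its 5th, and Bb7 has D as its 3rd.
1 letter names make it a unison; at 1 semitone (a half step wider than perfect) the quality is augmented.

augmented unison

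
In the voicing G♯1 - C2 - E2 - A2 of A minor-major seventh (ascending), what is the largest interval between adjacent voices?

perfect 4th

Adjacent intervals: G♯1→C2 = diminished fourth; C2→E2 = major third; E2→A2 = perfect fourth.
The largest is E2 to A2, a perfect fourth (5 semitones).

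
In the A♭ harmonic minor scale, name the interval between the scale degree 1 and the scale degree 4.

perfect 4th

Spelling the A♭ harmonic minor scale: A♭ B♭ C♭ D♭ E♭ F♭ G.
So we need the interval from A♭ up to D♭.
From A♭ to D♭ is 5 semitones, exactly the perfect fourth.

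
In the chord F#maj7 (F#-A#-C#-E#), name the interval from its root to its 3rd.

So we need the interval from F# up to A#.
Counting 3 letters and 4 half steps from F# gives a major third.

M3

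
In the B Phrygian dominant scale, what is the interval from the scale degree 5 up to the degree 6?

minor 2nd

The scale runs B C D# E F# G A.
That puts F# below G.
2 letter names make it a second; at 1 semitone (a half step narrower than major) the quality is minor.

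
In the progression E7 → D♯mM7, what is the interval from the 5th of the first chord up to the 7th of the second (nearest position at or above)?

E7 has B as its 5th, and D♯mM7 has C𝄪 as its 7th.
2 letter names make it a second; at 3 semitones (a half step wider than major) the quality is augmented.

augmented second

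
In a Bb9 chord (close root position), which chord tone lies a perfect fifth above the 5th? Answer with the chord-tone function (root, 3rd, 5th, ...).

Spelling the chord: Bb, D, F, Ab, C.
The 5th is F. A perfect fifth above F is C.
C is the chord's 9th.

9th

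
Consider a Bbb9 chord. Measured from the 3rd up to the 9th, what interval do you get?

Spelling the chord: Bbb–Db–Fb–Abb–Cb.
The 3rd is Db and the 9th is Cb.
7 letter names make it a seventh; at 10 semitones (a half step narrower than major) the quality is minor.

minor 7th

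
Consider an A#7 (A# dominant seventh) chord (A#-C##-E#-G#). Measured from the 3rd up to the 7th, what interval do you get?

diminished fifth

That puts C## below G#.
From C## to G#: 6 semitones over a fifth = diminished.
That tritone between 3rd and 7th is what gives the dominant seventh its pull toward resolution.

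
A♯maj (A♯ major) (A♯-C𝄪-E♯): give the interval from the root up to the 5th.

That puts A♯ below E♯.
Counting 5 letters and 7 half steps from A♯ gives a perfect fifth.

perfect fifth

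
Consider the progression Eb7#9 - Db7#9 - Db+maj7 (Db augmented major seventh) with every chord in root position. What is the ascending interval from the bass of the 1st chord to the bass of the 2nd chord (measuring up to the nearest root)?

minor seventh

The roots are Eb and Db.
7 letter names make it a seventh; at 10 semitones (a half step narrower than major) the quality is minor.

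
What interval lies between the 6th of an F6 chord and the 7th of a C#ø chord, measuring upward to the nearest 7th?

F6 has D as its 6th, and C#ø has B as its 7th.
Counting 6 letters and 9 half steps from D gives a major sixth.

major sixth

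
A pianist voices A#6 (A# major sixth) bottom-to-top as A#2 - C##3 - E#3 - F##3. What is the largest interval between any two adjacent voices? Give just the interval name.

Adjacent intervals: A#2→C##3 = major third; C##3→E#3 = minor third; E#3→F##3 = major second.
The largest is A#2 to C##3, a major third (4 semitones).

major 3rd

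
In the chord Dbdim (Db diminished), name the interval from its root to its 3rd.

Spelling the chord: Db-Fb-Abb.
That puts Db below Fb.
3 letter names make it a third; at 3 semitones (a half step narrower than major) the quality is minor.

minor 3rd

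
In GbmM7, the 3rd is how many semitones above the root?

3

Spelling the chord: Gb, Bbb, Db, F.
Gb to Bbb is a minor third: 3 semitones.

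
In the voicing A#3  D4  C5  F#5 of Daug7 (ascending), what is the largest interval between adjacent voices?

Adjacent intervals: A#3→D4 = diminished fourth; D4→C5 = minor seventh; C5→F#5 = augmented fourth.
The largest is D4 to C5, a minor seventh (10 semitones).

minor 7th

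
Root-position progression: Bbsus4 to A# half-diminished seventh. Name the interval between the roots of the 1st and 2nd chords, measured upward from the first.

The roots are Bb and A#.
From Bb to A#: 12 semitones over a seventh = augmented.

augmented seventh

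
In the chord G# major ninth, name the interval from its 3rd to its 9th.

G#maj9: G#-B#-D#-F##-A#.
3rd = B#; 9th = A#.
B# up to A# is 10 semitones, a half step narrower than a major seventh, so the interval is minor.

m7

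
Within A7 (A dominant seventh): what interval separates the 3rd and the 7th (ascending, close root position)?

diminished fifth

A7 is spelled A C# E G.
So we need the interval from C# up to G.
5 letter names make it a fifth; at 6 semitones (a half step narrower than perfect) the quality is diminished.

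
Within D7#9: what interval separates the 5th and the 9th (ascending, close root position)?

augmented 5th

The chord tones of D dominant seventh sharp nine are D F# A C E#.
The 5th is A and the 9th is E#.
5 letter names make it a fifth; at 8 semitones (a half step wider than perfect) the quality is augmented.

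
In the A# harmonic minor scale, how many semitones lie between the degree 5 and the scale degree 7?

4

The scale is A# B# C# D# E# F# G##.
E# up to G## is a major third — 4 semitones.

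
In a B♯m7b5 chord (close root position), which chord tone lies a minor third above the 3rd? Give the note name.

F#

Spelling the chord: B♯-D♯-F♯-A♯.
The 3rd is D♯. A minor third above D♯ is F♯.
F♯ is the chord's 5th.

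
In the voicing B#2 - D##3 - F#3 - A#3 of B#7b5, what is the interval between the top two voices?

Those voices are F#3 and A#3.
From F# to A# is 4 semitones, exactly the major third.

major third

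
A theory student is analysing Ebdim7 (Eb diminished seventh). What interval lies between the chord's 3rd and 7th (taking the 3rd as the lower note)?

diminished fifth

Ebdim7 (Eb diminished seventh): Eb Gb Bbb Dbb.
3rd = Gb; 7th = Dbb.
5 letter names make it a fifth; at 6 semitones (a half step narrower than perfect) the quality is diminished.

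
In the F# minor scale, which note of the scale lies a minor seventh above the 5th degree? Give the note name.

B

The scale is F# G# A B C# D E.
The 5th degree is C#; a minor seventh above that is B — scale degree 4.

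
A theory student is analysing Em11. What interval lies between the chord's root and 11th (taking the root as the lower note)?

perfect 11th

Em11 is spelled E–G–B–D–F♯–A.
That puts E below A.
E up to A spans 11 letter names and 17 semitones — a perfect eleventh.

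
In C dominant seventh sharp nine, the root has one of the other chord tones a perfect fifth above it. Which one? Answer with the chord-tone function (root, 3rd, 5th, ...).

5th

The chord tones of C7#9 are C E G B♭ D♯.
The root is C. A perfect fifth above C is G.
G is the chord's 5th.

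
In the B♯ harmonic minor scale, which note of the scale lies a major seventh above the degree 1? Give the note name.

A##

The scale is B♯ C𝄪 D♯ E♯ F𝄪 G♯ A𝄪.
The degree 1 is B♯; a major seventh above that is A𝄪 — scale degree 7.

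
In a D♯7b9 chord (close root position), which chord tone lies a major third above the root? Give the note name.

F##

D♯7b9 (D♯ dominant seventh flat nine): D♯-F𝄪-A♯-C♯-E.
The root is D♯. A major third above D♯ is F𝄪.
F𝄪 is the chord's 3rd.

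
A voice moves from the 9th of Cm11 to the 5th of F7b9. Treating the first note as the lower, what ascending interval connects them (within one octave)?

minor seventh

The 9th of Cm11 is D; the 5th of F7b9 is C.
From D to C: 10 semitones over a seventh = minor.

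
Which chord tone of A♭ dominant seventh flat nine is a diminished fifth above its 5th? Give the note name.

Bbb

The chord tones of A♭7b9 are A♭ C E♭ G♭ B𝄫.
The 5th is E♭. A diminished fifth above E♭ is B𝄫.
B𝄫 is the chord's 9th.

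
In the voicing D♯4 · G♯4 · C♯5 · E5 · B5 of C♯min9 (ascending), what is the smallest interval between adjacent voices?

minor third

Adjacent intervals: D♯4→G♯4 = perfect fourth; G♯4→C♯5 = perfect fourth; C♯5→E5 = minor third; E5→B5 = perfect fifth.
The smallest is C♯5 to E5, a minor third (3 semitones).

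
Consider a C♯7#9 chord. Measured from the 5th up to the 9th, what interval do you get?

C♯ dominant seventh sharp nine: C♯ E♯ G♯ B D𝄪.
So we need the interval from G♯ up to D𝄪.
5 letter names make it a fifth; at 8 semitones (a half step wider than perfect) the quality is augmented.

augmented fifth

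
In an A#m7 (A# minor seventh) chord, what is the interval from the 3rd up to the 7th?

A#m7 is spelled A#-C#-E#-G#.
That puts C# below G#.
Counting 5 letters and 7 half steps from C# gives a perfect fifth.

perfect 5th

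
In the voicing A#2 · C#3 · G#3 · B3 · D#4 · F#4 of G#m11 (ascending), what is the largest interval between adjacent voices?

perfect 5th

Adjacent intervals: A#2→C#3 = minor third; C#3→G#3 = perfect fifth; G#3→B3 = minor third; B3→D#4 = major third; D#4→F#4 = minor third.
The largest is C#3 to G#3, a perfect fifth (7 semitones).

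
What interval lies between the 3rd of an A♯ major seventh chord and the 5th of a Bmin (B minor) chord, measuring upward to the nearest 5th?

The 3rd of A♯ major seventh is C𝄪; the 5th of Bmin (B minor) is F♯.
4 letter names make it a fourth; at 4 semitones (a half step narrower than perfect) the quality is diminished.

diminished fourth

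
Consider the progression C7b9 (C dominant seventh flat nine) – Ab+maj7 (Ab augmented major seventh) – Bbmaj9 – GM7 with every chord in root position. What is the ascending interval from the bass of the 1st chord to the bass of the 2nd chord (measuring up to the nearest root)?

minor 6th

The roots are C and Ab.
6 letter names make it a sixth; at 8 semitones (a half step narrower than major) the quality is minor.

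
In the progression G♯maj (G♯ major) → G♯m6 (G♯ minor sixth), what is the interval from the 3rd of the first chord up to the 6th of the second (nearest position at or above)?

The 3rd of G♯maj (G♯ major) is B♯; the 6th of G♯m6 (G♯ minor sixth) is E♯.
B♯ up to E♯ spans 4 letter names and 5 semitones — a perfect fourth.

perfect fourth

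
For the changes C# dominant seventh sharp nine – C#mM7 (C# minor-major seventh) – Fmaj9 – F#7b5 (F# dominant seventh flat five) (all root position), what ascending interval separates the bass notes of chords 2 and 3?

The roots are C# and F.
C# up to F is 4 semitones, a half step narrower than a perfect fourth, so the interval is diminished.

diminished fourth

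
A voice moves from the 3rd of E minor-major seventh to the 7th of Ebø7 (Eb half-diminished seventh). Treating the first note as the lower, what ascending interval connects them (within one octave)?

E minor-major seventh has G as its 3rd, and Ebø7 (Eb half-diminished seventh) has Db as its 7th.
G up to Db is 6 semitones, a half step narrower than a perfect fifth, so the interval is diminished.

d5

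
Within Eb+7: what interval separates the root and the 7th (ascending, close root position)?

The chord tones of Eb augmented seventh are Eb G B Db.
So we need the interval from Eb up to Db.
Eb up to Db is 10 semitones, a half step narrower than a major seventh, so the interval is minor.

m7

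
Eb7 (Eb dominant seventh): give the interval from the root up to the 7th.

minor 7th

Eb7 is spelled Eb, G, Bb, Db.
The root is Eb and the 7th is Db.
From Eb to Db: 10 semitones over a seventh = minor.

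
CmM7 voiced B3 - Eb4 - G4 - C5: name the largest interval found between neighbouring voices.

perfect 4th

Adjacent intervals: B3→Eb4 = diminished fourth; Eb4→G4 = major third; G4→C5 = perfect fourth.
The largest is G4 to C5, a perfect fourth (5 semitones).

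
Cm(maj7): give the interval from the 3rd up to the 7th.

CmM7 (C minor-major seventh) is spelled C Eb G B.
3rd = Eb; 7th = B.
5 letter names make it a fifth; at 8 semitones (a half step wider than perfect) the quality is augmented.

augmented 5th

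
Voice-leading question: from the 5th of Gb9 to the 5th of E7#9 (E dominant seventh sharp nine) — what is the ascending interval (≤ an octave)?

Gb9 has Db as its 5th, and E7#9 (E dominant seventh sharp nine) has B as its 5th.
From Db to B: 10 semitones over a sixth = augmented.

augmented 6th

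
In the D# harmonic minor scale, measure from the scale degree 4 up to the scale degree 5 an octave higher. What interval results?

major ninth

The scale runs D# E# F# G# A# B C##.
So we need the interval from G# up to A#.
G# up to A# spans 9 letter names and 14 semitones — a major ninth.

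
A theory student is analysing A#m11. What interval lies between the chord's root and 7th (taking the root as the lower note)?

A#m11: A#-C#-E#-G#-B#-D#.
The root is A# and the 7th is G#.
A# up to G# is 10 semitones, a half step narrower than a major seventh, so the interval is minor.

minor seventh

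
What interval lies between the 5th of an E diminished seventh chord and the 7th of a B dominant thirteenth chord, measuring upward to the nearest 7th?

The 5th of E diminished seventh is Bb; the 7th of B dominant thirteenth is A.
From Bb to A is 11 semitones, exactly the major seventh.

major seventh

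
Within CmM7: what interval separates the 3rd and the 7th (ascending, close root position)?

The chord tones of CmM7 (C minor-major seventh) are C–E♭–G–B.
3rd = E♭; 7th = B.
From E♭ to B: 8 semitones over a fifth = augmented.

augmented fifth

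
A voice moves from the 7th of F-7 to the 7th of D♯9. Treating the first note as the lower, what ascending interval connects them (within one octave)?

F-7 has E♭ as its 7th, and D♯9 has C♯ as its 7th.
6 letter names make it a sixth; at 10 semitones (a half step wider than major) the quality is augmented.

A6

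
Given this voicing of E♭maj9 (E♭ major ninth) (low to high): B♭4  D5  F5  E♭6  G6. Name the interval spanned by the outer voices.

major 13th

The outer voices are B♭4 and G6.
Counting 13 letters and 21 half steps from B♭ gives a major thirteenth.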